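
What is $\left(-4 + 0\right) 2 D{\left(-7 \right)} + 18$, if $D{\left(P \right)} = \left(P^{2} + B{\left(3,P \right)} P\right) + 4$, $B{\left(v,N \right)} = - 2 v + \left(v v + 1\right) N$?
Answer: $-4662$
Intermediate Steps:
$B{\left(v,N \right)} = - 2 v + N \left(1 + v^{2}\right)$ ($B{\left(v,N \right)} = - 2 v + \left(v^{2} + 1\right) N = - 2 v + \left(1 + v^{2}\right) N = - 2 v + N \left(1 + v^{2}\right)$)
$D{\left(P \right)} = 4 + P^{2} + P \left(-6 + 10 P\right)$ ($D{\left(P \right)} = \left(P^{2} + \left(P - 6 + P 3^{2}\right) P\right) + 4 = \left(P^{2} + \left(P - 6 + P 9\right) P\right) + 4 = \left(P^{2} + \left(P - 6 + 9 P\right) P\right) + 4 = \left(P^{2} + \left(-6 + 10 P\right) P\right) + 4 = \left(P^{2} + P \left(-6 + 10 P\right)\right) + 4 = 4 + P^{2} + P \left(-6 + 10 P\right)$)
$\left(-4 + 0\right) 2 D{\left(-7 \right)} + 18 = \left(-4 + 0\right) 2 \left(4 - -42 + 11 \left(-7\right)^{2}\right) + 18 = \left(-4\right) 2 \left(4 + 42 + 11 \cdot 49\right) + 18 = - 8 \left(4 + 42 + 539\right) + 18 = \left(-8\right) 585 + 18 = -4680 + 18 = -4662$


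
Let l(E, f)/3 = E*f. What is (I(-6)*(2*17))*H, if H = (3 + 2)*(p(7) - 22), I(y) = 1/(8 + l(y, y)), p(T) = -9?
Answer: -2635/58 ≈ -45.431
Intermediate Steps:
l(E, f) = 3*E*f (l(E, f) = 3*(E*f) = 3*E*f)
I(y) = 1/(8 + 3*y**2) (I(y) = 1/(8 + 3*y*y) = 1/(8 + 3*y**2))
H = -155 (H = (3 + 2)*(-9 - 22) = 5*(-31) = -155)
(I(-6)*(2*17))*H = ((2*17)/(8 + 3*(-6)**2))*(-155) = (34/(8 + 3*36))*(-155) = (34/(8 + 108))*(-155) = (34/116)*(-155) = ((1/116)*34)*(-155) = (17/58)*(-155) = -2635/58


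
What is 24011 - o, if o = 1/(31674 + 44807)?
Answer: 1836385290/76481 ≈ 24011.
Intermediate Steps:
o = 1/76481 ≈ 1.3075e-5
24011 - o = 24011 - 1*1/76481 = 24011 - 1/76481 = 1836385290/76481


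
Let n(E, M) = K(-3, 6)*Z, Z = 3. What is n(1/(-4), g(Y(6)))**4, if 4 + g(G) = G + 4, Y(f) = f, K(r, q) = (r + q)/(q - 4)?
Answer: 6561/16 ≈ 410.06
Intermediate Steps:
K(r, q) = (q + r)/(-4 + q)
g(G) = G (g(G) = -4 + (G + 4) = -4 + (4 + G) = G)
n(E, M) = 9/2 (n(E, M) = ((6 - 3)/(-4 + 6))*3 = (3/2)*3 = 9/2)
n(1/(-4), g(Y(6)))**4 = (9/2)**4 = 6561/16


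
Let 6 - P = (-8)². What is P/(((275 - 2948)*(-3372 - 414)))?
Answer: -29/5059989 ≈ -5.7312e-6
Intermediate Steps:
P = -58 (P = 6 - 1*(-8)² = 6 - 1*64 = 6 - 64 = -58)
P/(((275 - 2948)*(-3372 - 414))) = -58*1/((-3372 - 414)*(275 - 2948)) = -58/((-2673*(-3786))) = -58/10119978 = -58*1/10119978 = -29/5059989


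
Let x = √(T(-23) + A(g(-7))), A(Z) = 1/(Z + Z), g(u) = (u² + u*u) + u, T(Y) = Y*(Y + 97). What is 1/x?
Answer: -I*√56376866/309763 ≈ -0.024239*I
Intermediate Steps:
T(Y) = Y*(97 + Y)
g(u) = u + 2*u² (g(u) = (u² + u²) + u = 2*u² + u = u + 2*u²)
A(Z) = 1/(2*Z)
x = I*√56376866/182 (x = √(-23*(97 - 23) + 1/(2*((-7*(1 + 2*(-7)))))) = √(-23*74 + 1/(2*((-7*(1 - 14))))) = √(-1702 + 1/(2*((-7*(-13))))) = √(-1702 + (½)/91) = √(-1702 + (½)*(1/91)) = √(-1702 + 1/182) = √(-309763/182) = I*√56376866/182 ≈ 41.255*I)
1/x = 1/(I*√56376866/182) = -I*√56376866/309763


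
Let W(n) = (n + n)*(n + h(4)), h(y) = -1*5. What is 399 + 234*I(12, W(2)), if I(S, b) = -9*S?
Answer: -24873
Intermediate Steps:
h(y) = -5
W(n) = 2*n*(-5 + n) (W(n) = (n + n)*(n - 5) = (2*n)*(-5 + n) = 2*n*(-5 + n))
399 + 234*I(12, W(2)) = 399 + 234*(-9*12) = 399 + 234*(-108) = 399 - 25272 = -24873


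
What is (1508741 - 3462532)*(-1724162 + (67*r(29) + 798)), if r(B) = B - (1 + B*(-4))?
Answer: 3348242897356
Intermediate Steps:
r(B) = -1 + 5*B (r(B) = B - (1 - 4*B) = B + (-1 + 4*B) = -1 + 5*B)
(1508741 - 3462532)*(-1724162 + (67*r(29) + 798)) = (1508741 - 3462532)*(-1724162 + (67*(-1 + 5*29) + 798)) = -1953791*(-1724162 + (67*(-1 + 145) + 798)) = -1953791*(-1724162 + (67*144 + 798)) = -1953791*(-1724162 + (9648 + 798)) = -1953791*(-1724162 + 10446) = -1953791*(-1713716) = 3348242897356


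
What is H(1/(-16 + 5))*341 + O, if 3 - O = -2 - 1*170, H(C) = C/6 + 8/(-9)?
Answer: -2399/18 ≈ -133.28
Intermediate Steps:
H(C) = -8/9 + C/6 (H(C) = C*(1/6) + 8*(-1/9) = C/6 - 8/9 = -8/9 + C/6)
O = 175 (O = 3 - (-2 - 1*170) = 3 - (-2 - 170) = 3 - 1*(-172) = 3 + 172 = 175)
H(1/(-16 + 5))*341 + O = (-8/9 + 1/(6*(-16 + 5)))*341 + 175 = (-8/9 + (1/6)/(-11))*341 + 175 = (-8/9 + (1/6)*(-1/11))*341 + 175 = (-8/9 - 1/66)*341 + 175 = -179/198*341 + 175 = -5549/18 + 175 = -2399/18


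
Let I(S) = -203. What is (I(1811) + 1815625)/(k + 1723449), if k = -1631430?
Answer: 1815422/92019 ≈ 19.729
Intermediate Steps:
(I(1811) + 1815625)/(k + 1723449) = (-203 + 1815625)/(-1631430 + 1723449) = 1815422/92019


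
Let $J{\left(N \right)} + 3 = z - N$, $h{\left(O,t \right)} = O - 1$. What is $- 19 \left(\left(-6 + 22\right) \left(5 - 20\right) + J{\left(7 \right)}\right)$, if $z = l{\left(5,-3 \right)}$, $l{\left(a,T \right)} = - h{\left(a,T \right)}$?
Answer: $4826$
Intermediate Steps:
$h{\left(O,t \right)} = -1 + O$
$l{\left(a,T \right)} = 1 - a$ ($l{\left(a,T \right)} = - (-1 + a) = 1 - a$)
$z = -4$ ($z = 1 - 5 = -4$)
$J{\left(N \right)} = -7 - N$ ($J{\left(N \right)} = -3 - \left(4 + N\right) = -7 - N$)
$- 19 \left(\left(-6 + 22\right) \left(5 - 20\right) + J{\left(7 \right)}\right) = - 19 \left(\left(-6 + 22\right) \left(5 - 20\right) - 14\right) = - 19 \left(16 \left(-15\right) - 14\right) = - 19 \left(-240 - 14\right) = \left(-19\right) \left(-254\right) = 4826$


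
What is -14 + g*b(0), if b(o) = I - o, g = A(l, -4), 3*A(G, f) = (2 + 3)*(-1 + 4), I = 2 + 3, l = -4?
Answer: 11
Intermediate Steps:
I = 5
A(G, f) = 5 (A(G, f) = ((2 + 3)*(-1 + 4))/3 = (5*3)/3 = (⅓)*15 = 5)
g = 5
b(o) = 5 - o
-14 + g*b(0) = -14 + 5*(5 - 1*0) = -14 + 5*(5 + 0) = -14 + 5*5 = -14 + 25 = 11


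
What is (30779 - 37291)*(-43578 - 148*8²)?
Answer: 345461600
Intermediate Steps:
(30779 - 37291)*(-43578 - 148*8²) = -6512*(-43578 - 148*64) = -6512*(-43578 - 9472) = -6512*(-53050) = 345461600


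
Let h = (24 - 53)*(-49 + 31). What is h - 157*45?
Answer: -6543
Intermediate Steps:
h = 522 (h = -29*(-18) = 522)
h - 157*45 = 522 - 157*45 = 522 - 7065 = -6543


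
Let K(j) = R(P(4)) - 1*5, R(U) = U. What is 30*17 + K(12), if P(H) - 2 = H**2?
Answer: 523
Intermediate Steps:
P(H) = 2 + H**2
K(j) = 13 (K(j) = (2 + 4**2) - 1*5 = (2 + 16) - 5 = 18 - 5 = 13)
30*17 + K(12) = 30*17 + 13 = 510 + 13 = 523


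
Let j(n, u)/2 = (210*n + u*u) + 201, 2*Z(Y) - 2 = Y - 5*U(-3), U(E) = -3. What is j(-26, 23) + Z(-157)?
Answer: -9530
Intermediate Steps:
Z(Y) = 17/2 + Y/2 (Z(Y) = 1 + (Y - 5*(-3))/2 = 1 + (Y + 15)/2 = 1 + (15 + Y)/2 = 1 + (15/2 + Y/2) = 17/2 + Y/2)
j(n, u) = 402 + 2*u**2 + 420*n (j(n, u) = 2*((210*n + u*u) + 201) = 2*((210*n + u**2) + 201) = 2*((u**2 + 210*n) + 201) = 2*(201 + u**2 + 210*n) = 402 + 2*u**2 + 420*n)
j(-26, 23) + Z(-157) = (402 + 2*23**2 + 420*(-26)) + (17/2 + (1/2)*(-157)) = (402 + 2*529 - 10920) + (17/2 - 157/2) = (402 + 1058 - 10920) - 70 = -9460 - 70 = -9530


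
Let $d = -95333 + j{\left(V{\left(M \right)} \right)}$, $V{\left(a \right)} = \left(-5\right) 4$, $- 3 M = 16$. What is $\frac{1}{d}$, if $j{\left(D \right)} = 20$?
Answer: $- \frac{1}{95313} \approx -1.0492 \cdot 10^{-5}$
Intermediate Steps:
$M = - \frac{16}{3}$ ($M = \left(- \frac{1}{3}\right) 16 = - \frac{16}{3} \approx -5.3333$)
$V{\left(a \right)} = -20$
$d = -95313$ ($d = -95333 + 20 = -95313$)
$\frac{1}{d} = \frac{1}{-95313} = - \frac{1}{95313}$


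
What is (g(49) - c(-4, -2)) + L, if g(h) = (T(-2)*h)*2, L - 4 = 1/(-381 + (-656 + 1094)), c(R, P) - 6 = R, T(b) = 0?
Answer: 115/57 ≈ 2.0175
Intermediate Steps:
c(R, P) = 6 + R
L = 229/57 (L = 4 + 1/(-381 + (-656 + 1094)) = 4 + 1/(-381 + 438) = 4 + 1/57 = 229/57 ≈ 4.0175)
g(h) = 0 (g(h) = (0*h)*2 = 0*2 = 0)
(g(49) - c(-4, -2)) + L = (0 - (6 - 4)) + 229/57 = (0 - 1*2) + 229/57 = (0 - 2) + 229/57 = -2 + 229/57 = 115/57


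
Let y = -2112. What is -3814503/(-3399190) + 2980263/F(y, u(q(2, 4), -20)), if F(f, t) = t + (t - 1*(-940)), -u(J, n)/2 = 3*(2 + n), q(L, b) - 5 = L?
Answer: 5067444876219/1964731820 ≈ 2579.2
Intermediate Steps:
q(L, b) = 5 + L
u(J, n) = -12 - 6*n (u(J, n) = -6*(2 + n) = -2*(6 + 3*n) = -12 - 6*n)
F(f, t) = 940 + 2*t (F(f, t) = t + (t + 940) = t + (940 + t) = 940 + 2*t)
-3814503/(-3399190) + 2980263/F(y, u(q(2, 4), -20)) = -3814503/(-3399190) + 2980263/(940 + 2*(-12 - 6*(-20))) = -3814503*(-1/3399190) + 2980263/(940 + 2*(-12 + 120)) = 3814503/3399190 + 2980263/(940 + 2*108) = 3814503/3399190 + 2980263/(940 + 216) = 3814503/3399190 + 2980263/1156 = 5067444876219/1964731820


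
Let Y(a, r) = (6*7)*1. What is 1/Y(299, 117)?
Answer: 1/42 ≈ 0.023810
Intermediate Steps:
Y(a, r) = 42 (Y(a, r) = 42*1 = 42)
1/Y(299, 117) = 1/42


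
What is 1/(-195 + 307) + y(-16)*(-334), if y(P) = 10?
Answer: -374079/112 ≈ -3340.0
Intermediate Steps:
1/(-195 + 307) + y(-16)*(-334) = 1/(-195 + 307) + 10*(-334) = 1/112 - 3340 = -374079/112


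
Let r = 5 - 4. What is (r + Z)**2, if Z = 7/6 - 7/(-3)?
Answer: 81/4 ≈ 20.250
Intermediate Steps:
Z = 7/2 (Z = 7*(1/6) - 7*(-1/3) = 7/6 + 7/3 = 7/2 ≈ 3.5000)
r = 1
(r + Z)**2 = (1 + 7/2)**2 = (9/2)**2 = 81/4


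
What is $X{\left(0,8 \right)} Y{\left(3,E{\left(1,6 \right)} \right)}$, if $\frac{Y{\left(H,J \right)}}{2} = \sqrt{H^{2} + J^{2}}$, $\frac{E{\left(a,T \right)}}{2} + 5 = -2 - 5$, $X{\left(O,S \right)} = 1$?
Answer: $6 \sqrt{65} \approx 48.374$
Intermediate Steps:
$E{\left(a,T \right)} = -24$ ($E{\left(a,T \right)} = -10 + 2 \left(-2 - 5\right) = -10 + 2 \left(-7\right) = -10 - 14 = -24$)
$Y{\left(H,J \right)} = 2 \sqrt{H^{2} + J^{2}}$
$X{\left(0,8 \right)} Y{\left(3,E{\left(1,6 \right)} \right)} = 1 \cdot 2 \sqrt{3^{2} + \left(-24\right)^{2}} = 1 \cdot 2 \sqrt{9 + 576} = 1 \cdot 2 \sqrt{585} = 1 \cdot 2 \cdot 3 \sqrt{65} = 1 \cdot 6 \sqrt{65} = 6 \sqrt{65}$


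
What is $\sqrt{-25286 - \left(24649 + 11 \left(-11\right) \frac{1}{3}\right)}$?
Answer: $\frac{2 i \sqrt{112263}}{3} \approx 223.37 i$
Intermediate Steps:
$\sqrt{-25286 - \left(24649 + 11 \left(-11\right) \frac{1}{3}\right)} = \sqrt{-25286 - \left(24649 - \frac{121}{3}\right)} = \sqrt{-25286 - \frac{73826}{3}} = \sqrt{- \frac{149684}{3}} = \frac{2 i \sqrt{112263}}{3}$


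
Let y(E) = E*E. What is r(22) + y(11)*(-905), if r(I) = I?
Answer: -109483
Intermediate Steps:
y(E) = E²
r(22) + y(11)*(-905) = 22 + 11²*(-905) = 22 + 121*(-905) = 22 - 109505 = -109483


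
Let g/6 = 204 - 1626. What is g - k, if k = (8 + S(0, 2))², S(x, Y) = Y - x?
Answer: -8632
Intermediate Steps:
g = -8532 (g = 6*(204 - 1626) = 6*(-1422) = -8532)
k = 100 (k = (8 + (2 - 1*0))² = (8 + (2 + 0))² = (8 + 2)² = 10² = 100)
g - k = -8532 - 1*100 = -8532 - 100 = -8632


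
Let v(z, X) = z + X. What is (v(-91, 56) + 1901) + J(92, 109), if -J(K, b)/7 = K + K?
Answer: 578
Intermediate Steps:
J(K, b) = -14*K (J(K, b) = -7*(K + K) = -14*K)
v(z, X) = X + z
(v(-91, 56) + 1901) + J(92, 109) = ((56 - 91) + 1901) - 14*92 = (-35 + 1901) - 1288 = 1866 - 1288 = 578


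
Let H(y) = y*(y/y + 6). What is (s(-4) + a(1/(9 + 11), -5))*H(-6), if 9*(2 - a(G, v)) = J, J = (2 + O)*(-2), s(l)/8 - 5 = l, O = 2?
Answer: -1372/3 ≈ -457.33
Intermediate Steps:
s(l) = 40 + 8*l
H(y) = 7*y (H(y) = y*(1 + 6) = y*7 = 7*y)
J = -8 (J = (2 + 2)*(-2) = 4*(-2) = -8)
a(G, v) = 26/9 (a(G, v) = 2 - 1/9*(-8) = 2 + 8/9 = 26/9)
(s(-4) + a(1/(9 + 11), -5))*H(-6) = ((40 + 8*(-4)) + 26/9)*(7*(-6)) = ((40 - 32) + 26/9)*(-42) = (8 + 26/9)*(-42) = (98/9)*(-42) = -1372/3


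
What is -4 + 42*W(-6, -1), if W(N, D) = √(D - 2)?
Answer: -4 + 42*I*√3 ≈ -4.0 + 72.746*I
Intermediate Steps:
W(N, D) = √(-2 + D)
-4 + 42*W(-6, -1) = -4 + 42*√(-2 - 1) = -4 + 42*√(-3) = -4 + 42*(I*√3) = -4 + 42*I*√3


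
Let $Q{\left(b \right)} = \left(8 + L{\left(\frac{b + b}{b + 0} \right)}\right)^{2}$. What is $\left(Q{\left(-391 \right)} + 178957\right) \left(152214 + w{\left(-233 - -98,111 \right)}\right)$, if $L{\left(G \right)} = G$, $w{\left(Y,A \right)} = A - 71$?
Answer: $27262144478$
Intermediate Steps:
$w{\left(Y,A \right)} = -71 + A$ ($w{\left(Y,A \right)} = A - 71 = -71 + A$)
$Q{\left(b \right)} = 100$ ($Q{\left(b \right)} = \left(8 + \frac{b + b}{b + 0}\right)^{2} = \left(8 + \frac{2 b}{b}\right)^{2} = \left(8 + 2\right)^{2} = 10^{2} = 100$)
$\left(Q{\left(-391 \right)} + 178957\right) \left(152214 + w{\left(-233 - -98,111 \right)}\right) = \left(100 + 178957\right) \left(152214 + \left(-71 + 111\right)\right) = 179057 \left(152214 + 40\right) = 179057 \cdot 152254 = 27262144478$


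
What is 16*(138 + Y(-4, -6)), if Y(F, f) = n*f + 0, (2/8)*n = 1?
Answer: 1824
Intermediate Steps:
n = 4 (n = 4*1 = 4)
Y(F, f) = 4*f (Y(F, f) = 4*f + 0 = 4*f)
16*(138 + Y(-4, -6)) = 16*(138 + 4*(-6)) = 16*(138 - 24) = 16*114 = 1824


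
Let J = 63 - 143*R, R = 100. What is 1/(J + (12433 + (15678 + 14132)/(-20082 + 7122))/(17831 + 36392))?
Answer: -70273008/1000460704709 ≈ -7.0241e-5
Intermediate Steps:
J = -14237 (J = 63 - 143*100 = 63 - 14300 = -14237)
1/(J + (12433 + (15678 + 14132)/(-20082 + 7122))/(17831 + 36392)) = 1/(-14237 + (12433 + (15678 + 14132)/(-20082 + 7122))/(17831 + 36392)) = 1/(-14237 + (12433 + 29810/(-12960))/54223) = 1/(-14237 + (12433 + 29810*(-1/12960))*(1/54223)) = 1/(-14237 + (12433 - 2981/1296)*(1/54223)) = 1/(-14237 + (16110187/1296)*(1/54223)) = 1/(-14237 + 16110187/70273008) = 1/(-1000460704709/70273008) = -70273008/1000460704709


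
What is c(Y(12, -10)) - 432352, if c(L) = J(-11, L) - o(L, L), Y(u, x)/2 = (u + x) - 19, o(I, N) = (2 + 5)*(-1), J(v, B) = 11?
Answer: -432334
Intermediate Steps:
o(I, N) = -7 (o(I, N) = 7*(-1) = -7)
Y(u, x) = -38 + 2*u + 2*x (Y(u, x) = 2*((u + x) - 19) = 2*(-19 + u + x) = -38 + 2*u + 2*x)
c(L) = 18 (c(L) = 11 - 1*(-7) = 11 + 7 = 18)
c(Y(12, -10)) - 432352 = 18 - 432352 = -432334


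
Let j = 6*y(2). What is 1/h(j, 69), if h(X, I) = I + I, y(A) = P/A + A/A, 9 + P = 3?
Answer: 1/138 ≈ 0.0072464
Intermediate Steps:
P = -6 (P = -9 + 3 = -6)
y(A) = 1 - 6/A (y(A) = -6/A + A/A = -6/A + 1 = 1 - 6/A)
j = -12 (j = 6*((-6 + 2)/2) = 6*((1/2)*(-4)) = 6*(-2) = -12)
h(X, I) = 2*I
1/h(j, 69) = 1/(2*69) = 1/138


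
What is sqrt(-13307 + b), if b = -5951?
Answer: I*sqrt(19258) ≈ 138.77*I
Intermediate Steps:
sqrt(-13307 + b) = sqrt(-13307 - 5951) = sqrt(-19258) = I*sqrt(19258)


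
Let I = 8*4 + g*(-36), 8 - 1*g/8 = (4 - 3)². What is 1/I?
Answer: -1/1984 ≈ -0.00050403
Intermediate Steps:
g = 56 (g = 64 - 8*(4 - 3)² = 64 - 8*1² = 64 - 8*1 = 64 - 8 = 56)
I = -1984 (I = 8*4 + 56*(-36) = 32 - 2016 = -1984)
1/I = 1/(-1984) = -1/1984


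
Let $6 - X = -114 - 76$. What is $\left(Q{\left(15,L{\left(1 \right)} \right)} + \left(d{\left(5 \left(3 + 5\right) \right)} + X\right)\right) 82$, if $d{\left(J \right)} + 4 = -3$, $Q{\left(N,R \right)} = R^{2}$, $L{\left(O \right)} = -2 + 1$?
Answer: $15580$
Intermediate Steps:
$L{\left(O \right)} = -1$
$X = 196$ ($X = 6 - \left(-114 - 76\right) = 6 - -190 = 6 + 190 = 196$)
$d{\left(J \right)} = -7$ ($d{\left(J \right)} = -4 - 3 = -7$)
$\left(Q{\left(15,L{\left(1 \right)} \right)} + \left(d{\left(5 \left(3 + 5\right) \right)} + X\right)\right) 82 = \left(\left(-1\right)^{2} + \left(-7 + 196\right)\right) 82 = \left(1 + 189\right) 82 = 190 \cdot 82 = 15580$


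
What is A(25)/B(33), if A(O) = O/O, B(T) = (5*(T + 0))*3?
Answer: 1/495 ≈ 0.0020202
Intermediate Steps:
B(T) = 15*T (B(T) = (5*T)*3 = 15*T)
A(O) = 1
A(25)/B(33) = 1/(15*33) = 1/495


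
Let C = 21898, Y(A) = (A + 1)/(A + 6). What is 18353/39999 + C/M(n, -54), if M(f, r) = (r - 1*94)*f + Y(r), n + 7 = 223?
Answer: -13882063813/61374905589 ≈ -0.22618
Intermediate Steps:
n = 216 (n = -7 + 223 = 216)
Y(A) = (1 + A)/(6 + A)
M(f, r) = f*(-94 + r) + (1 + r)/(6 + r) (M(f, r) = (r - 1*94)*f + (1 + r)/(6 + r) = (r - 94)*f + (1 + r)/(6 + r) = (-94 + r)*f + (1 + r)/(6 + r) = f*(-94 + r) + (1 + r)/(6 + r))
18353/39999 + C/M(n, -54) = 18353/39999 + 21898/(((1 - 54 + 216*(-94 - 54)*(6 - 54))/(6 - 54))) = 18353*(1/39999) + 21898/(((1 - 54 + 216*(-148)*(-48))/(-48))) = 18353/39999 + 21898/((-(1 - 54 + 1534464)/48)) = 18353/39999 + 21898/((-1/48*1534411)) = 18353/39999 + 21898/(-1534411/48) = 18353/39999 + 21898*(-48/1534411) = 18353/39999 - 1051104/1534411 = -13882063813/61374905589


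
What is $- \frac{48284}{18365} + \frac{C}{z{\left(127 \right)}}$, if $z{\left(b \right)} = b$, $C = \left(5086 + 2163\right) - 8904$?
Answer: $- \frac{36526143}{2332355} \approx -15.661$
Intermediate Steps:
$C = -1655$ ($C = 7249 - 8904 = -1655$)
$- \frac{48284}{18365} + \frac{C}{z{\left(127 \right)}} = - \frac{48284}{18365} - \frac{1655}{127} = - \frac{36526143}{2332355}$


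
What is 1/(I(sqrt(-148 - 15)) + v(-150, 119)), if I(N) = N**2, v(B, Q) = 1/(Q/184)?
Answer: -119/19213 ≈ -0.0061937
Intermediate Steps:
v(B, Q) = 184/Q (v(B, Q) = 1/(Q*(1/184)) = 1/(Q/184) = 184/Q)
1/(I(sqrt(-148 - 15)) + v(-150, 119)) = 1/((sqrt(-148 - 15))**2 + 184/119) = 1/((sqrt(-163))**2 + 184*(1/119)) = 1/((I*sqrt(163))**2 + 184/119) = 1/(-163 + 184/119) = 1/(-19213/119) = -119/19213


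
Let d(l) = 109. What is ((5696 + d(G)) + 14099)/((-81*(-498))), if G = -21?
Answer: 9952/20169 ≈ 0.49343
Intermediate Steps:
((5696 + d(G)) + 14099)/((-81*(-498))) = ((5696 + 109) + 14099)/((-81*(-498))) = (5805 + 14099)/40338 = 19904*(1/40338) = 9952/20169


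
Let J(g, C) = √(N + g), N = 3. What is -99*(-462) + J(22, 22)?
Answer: 45743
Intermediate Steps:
J(g, C) = √(3 + g)
-99*(-462) + J(22, 22) = -99*(-462) + √(3 + 22) = 45738 + √25 = 45738 + 5 = 45743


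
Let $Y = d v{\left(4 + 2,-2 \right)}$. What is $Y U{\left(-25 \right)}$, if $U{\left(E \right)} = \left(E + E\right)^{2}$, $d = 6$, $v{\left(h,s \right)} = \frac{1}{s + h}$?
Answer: $3750$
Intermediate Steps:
$v{\left(h,s \right)} = \frac{1}{h + s}$
$U{\left(E \right)} = 4 E^{2}$ ($U{\left(E \right)} = \left(2 E\right)^{2} = 4 E^{2}$)
$Y = \frac{3}{2}$ ($Y = \frac{6}{\left(4 + 2\right) - 2} = \frac{6}{6 - 2} = \frac{6}{4} = 6 \cdot \frac{1}{4} = \frac{3}{2} \approx 1.5$)
$Y U{\left(-25 \right)} = \frac{3 \cdot 4 \left(-25\right)^{2}}{2} = \frac{3 \cdot 4 \cdot 625}{2} = \frac{3}{2} \cdot 2500 = 3750$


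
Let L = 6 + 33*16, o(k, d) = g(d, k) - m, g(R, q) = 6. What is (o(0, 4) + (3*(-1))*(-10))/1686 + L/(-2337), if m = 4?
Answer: -137590/656697 ≈ -0.20952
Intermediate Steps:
o(k, d) = 2 (o(k, d) = 6 - 1*4 = 6 - 4 = 2)
L = 534 (L = 6 + 528 = 534)
(o(0, 4) + (3*(-1))*(-10))/1686 + L/(-2337) = (2 + (3*(-1))*(-10))/1686 + 534/(-2337) = (2 - 3*(-10))*(1/1686) + 534*(-1/2337) = (2 + 30)*(1/1686) - 178/779 = 32*(1/1686) - 178/779 = 16/843 - 178/779 = -137590/656697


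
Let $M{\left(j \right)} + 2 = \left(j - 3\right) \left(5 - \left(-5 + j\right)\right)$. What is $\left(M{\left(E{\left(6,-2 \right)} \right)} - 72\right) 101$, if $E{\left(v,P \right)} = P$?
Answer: $-13534$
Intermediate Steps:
$M{\left(j \right)} = -2 + \left(-3 + j\right) \left(10 - j\right)$ ($M{\left(j \right)} = -2 + \left(j - 3\right) \left(5 - \left(-5 + j\right)\right) = -2 + \left(-3 + j\right) \left(10 - j\right)$)
$\left(M{\left(E{\left(6,-2 \right)} \right)} - 72\right) 101 = \left(\left(-32 - \left(-2\right)^{2} + 13 \left(-2\right)\right) - 72\right) 101 = \left(\left(-32 - 4 - 26\right) - 72\right) 101 = \left(-62 - 72\right) 101 = \left(-134\right) 101 = -13534$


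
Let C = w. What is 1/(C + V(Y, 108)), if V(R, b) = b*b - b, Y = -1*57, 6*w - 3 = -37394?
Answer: 6/31945 ≈ 0.00018782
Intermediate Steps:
w = -37391/6 (w = ½ + (⅙)*(-37394) = ½ - 18697/3 = -37391/6 ≈ -6231.8)
Y = -57
C = -37391/6 ≈ -6231.8
V(R, b) = b² - b
1/(C + V(Y, 108)) = 1/(-37391/6 + 108*(-1 + 108)) = 1/(-37391/6 + 108*107) = 1/(-37391/6 + 11556) = 1/(31945/6) = 6/31945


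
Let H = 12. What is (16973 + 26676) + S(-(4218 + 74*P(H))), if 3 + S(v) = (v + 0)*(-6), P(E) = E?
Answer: 74282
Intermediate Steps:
S(v) = -3 - 6*v (S(v) = -3 + (v + 0)*(-6) = -3 + v*(-6) = -3 - 6*v)
(16973 + 26676) + S(-(4218 + 74*P(H))) = (16973 + 26676) + (-3 - (-444)/(1/(12 + (0 + 57)))) = 43649 + (-3 - (-444)/(1/(12 + 57))) = 43649 + (-3 - (-444)/(1/69)) = 43649 + (-3 - (-444)/1/69) = 43649 + (-3 - (-444)*69) = 43649 + (-3 - 6*(-5106)) = 43649 + (-3 + 30636) = 43649 + 30633 = 74282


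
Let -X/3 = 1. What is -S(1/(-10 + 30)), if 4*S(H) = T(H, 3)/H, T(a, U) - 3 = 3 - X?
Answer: -45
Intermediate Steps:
X = -3 (X = -3*1 = -3)
T(a, U) = 9 (T(a, U) = 3 + (3 - 1*(-3)) = 3 + (3 + 3) = 3 + 6 = 9)
S(H) = 9/(4*H) (S(H) = (9/H)/4 = 9/(4*H))
-S(1/(-10 + 30)) = -9/(4*(1/(-10 + 30))) = -9/(4*(1/20)) = -9/(4*1/20) = -9*20/4 = -1*45 = -45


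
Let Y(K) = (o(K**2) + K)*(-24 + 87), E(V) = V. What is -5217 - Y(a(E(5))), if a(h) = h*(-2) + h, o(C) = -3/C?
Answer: -122361/25 ≈ -4894.4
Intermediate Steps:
a(h) = -h (a(h) = -2*h + h = -h)
Y(K) = -189/K**2 + 63*K (Y(K) = (-3/K**2 + K)*(-24 + 87) = (-3/K**2 + K)*63 = (K - 3/K**2)*63 = -189/K**2 + 63*K)
-5217 - Y(a(E(5))) = -5217 - (-189/(-1*5)**2 + 63*(-1*5)) = -5217 - (-189/(-5)**2 + 63*(-5)) = -5217 - (-189*1/25 - 315) = -5217 - (-189/25 - 315) = -5217 - 1*(-8064/25) = -5217 + 8064/25 = -122361/25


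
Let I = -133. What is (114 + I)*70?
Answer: -1330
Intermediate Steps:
(114 + I)*70 = (114 - 133)*70 = -19*70 = -1330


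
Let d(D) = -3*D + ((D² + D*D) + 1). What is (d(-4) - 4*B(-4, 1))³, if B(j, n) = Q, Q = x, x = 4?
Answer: 24389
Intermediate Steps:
Q = 4
B(j, n) = 4
d(D) = 1 - 3*D + 2*D² (d(D) = -3*D + ((D² + D²) + 1) = -3*D + (2*D² + 1) = -3*D + (1 + 2*D²) = 1 - 3*D + 2*D²)
(d(-4) - 4*B(-4, 1))³ = ((1 - 3*(-4) + 2*(-4)²) - 4*4)³ = ((1 + 12 + 2*16) - 16)³ = ((1 + 12 + 32) - 16)³ = (45 - 16)³ = 29³ = 24389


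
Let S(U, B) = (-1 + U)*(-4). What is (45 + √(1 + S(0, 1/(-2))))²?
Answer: (45 + √5)² ≈ 2231.2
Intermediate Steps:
S(U, B) = 4 - 4*U
(45 + √(1 + S(0, 1/(-2))))² = (45 + √(1 + (4 - 4*0)))² = (45 + √(1 + (4 + 0)))² = (45 + √(1 + 4))² = (45 + √5)²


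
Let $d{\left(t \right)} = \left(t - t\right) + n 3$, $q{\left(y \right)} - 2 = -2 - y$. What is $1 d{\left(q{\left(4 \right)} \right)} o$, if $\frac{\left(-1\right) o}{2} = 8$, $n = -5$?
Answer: $240$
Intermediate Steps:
$q{\left(y \right)} = - y$ ($q{\left(y \right)} = 2 - \left(2 + y\right) = - y$)
$o = -16$ ($o = \left(-2\right) 8 = -16$)
$d{\left(t \right)} = -15$ ($d{\left(t \right)} = \left(t - t\right) - 15 = 0 - 15 = -15$)
$1 d{\left(q{\left(4 \right)} \right)} o = 1 \left(-15\right) \left(-16\right) = \left(-15\right) \left(-16\right) = 240$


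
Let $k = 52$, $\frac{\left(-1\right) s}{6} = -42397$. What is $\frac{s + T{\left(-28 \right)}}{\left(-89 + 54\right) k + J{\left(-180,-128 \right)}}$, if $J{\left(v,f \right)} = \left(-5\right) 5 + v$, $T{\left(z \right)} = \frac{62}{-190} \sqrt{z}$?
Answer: $- \frac{84794}{675} + \frac{62 i \sqrt{7}}{192375} \approx -125.62 + 0.00085269 i$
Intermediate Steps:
$s = 254382$ ($s = \left(-6\right) \left(-42397\right) = 254382$)
$T{\left(z \right)} = - \frac{31 \sqrt{z}}{95}$ ($T{\left(z \right)} = 62 \left(- \frac{1}{190}\right) \sqrt{z} = - \frac{31 \sqrt{z}}{95}$)
$J{\left(v,f \right)} = -25 + v$
$\frac{s + T{\left(-28 \right)}}{\left(-89 + 54\right) k + J{\left(-180,-128 \right)}} = \frac{254382 - \frac{31 \sqrt{-28}}{95}}{\left(-89 + 54\right) 52 - 205} = \frac{254382 - \frac{31 \cdot 2 i \sqrt{7}}{95}}{\left(-35\right) 52 - 205} = \frac{254382 - \frac{62 i \sqrt{7}}{95}}{-1820 - 205} = \frac{254382 - \frac{62 i \sqrt{7}}{95}}{-2025} = \left(254382 - \frac{62 i \sqrt{7}}{95}\right) \left(- \frac{1}{2025}\right) = - \frac{84794}{675} + \frac{62 i \sqrt{7}}{192375}$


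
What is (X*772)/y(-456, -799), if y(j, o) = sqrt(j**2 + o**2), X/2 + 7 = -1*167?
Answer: -268656*sqrt(846337)/846337 ≈ -292.03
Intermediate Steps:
X = -348 (X = -14 + 2*(-1*167) = -14 + 2*(-167) = -14 - 334 = -348)
(X*772)/y(-456, -799) = (-348*772)/(sqrt((-456)**2 + (-799)**2)) = -268656/sqrt(207936 + 638401) = -268656*sqrt(846337)/846337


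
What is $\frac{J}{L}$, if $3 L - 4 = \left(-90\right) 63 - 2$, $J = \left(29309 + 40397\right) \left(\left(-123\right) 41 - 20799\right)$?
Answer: $\frac{103923603}{109} \approx 9.5343 \cdot 10^{5}$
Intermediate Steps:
$J = -1801342452$ ($J = 69706 \left(-5043 - 20799\right) = 69706 \left(-25842\right) = -1801342452$)
$L = - \frac{5668}{3}$ ($L = \frac{4}{3} + \frac{\left(-90\right) 63 - 2}{3} = \frac{4}{3} + \frac{-5670 - 2}{3} = \frac{4}{3} + \frac{1}{3} \left(-5672\right) = \frac{4}{3} - \frac{5672}{3} = - \frac{5668}{3} \approx -1889.3$)
$\frac{J}{L} = - \frac{1801342452}{- \frac{5668}{3}} = \left(-1801342452\right) \left(- \frac{3}{5668}\right) = \frac{103923603}{109}$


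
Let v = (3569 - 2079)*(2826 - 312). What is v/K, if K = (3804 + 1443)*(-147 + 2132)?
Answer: 249724/694353 ≈ 0.35965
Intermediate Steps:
v = 3745860 (v = 1490*2514 = 3745860)
K = 10415295 (K = 5247*1985 = 10415295)
v/K = 3745860/10415295 = 3745860*(1/10415295) = 249724/694353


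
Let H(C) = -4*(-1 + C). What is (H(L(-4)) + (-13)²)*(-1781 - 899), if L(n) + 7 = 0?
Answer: -538680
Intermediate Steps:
L(n) = -7 (L(n) = -7 + 0 = -7)
H(C) = 4 - 4*C
(H(L(-4)) + (-13)²)*(-1781 - 899) = ((4 - 4*(-7)) + (-13)²)*(-1781 - 899) = ((4 + 28) + 169)*(-2680) = (32 + 169)*(-2680) = 201*(-2680) = -538680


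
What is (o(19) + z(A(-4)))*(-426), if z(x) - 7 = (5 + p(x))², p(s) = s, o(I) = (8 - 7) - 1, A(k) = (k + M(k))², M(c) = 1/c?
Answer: -29383989/128 ≈ -2.2956e+5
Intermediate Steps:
M(c) = 1/c
A(k) = (k + 1/k)²
o(I) = 0 (o(I) = 1 - 1 = 0)
z(x) = 7 + (5 + x)²
(o(19) + z(A(-4)))*(-426) = (0 + (7 + (5 + (1 + (-4)²)²/(-4)²)²))*(-426) = (0 + (7 + (5 + (1 + 16)²/16)²))*(-426) = (0 + (7 + (5 + (1/16)*17²)²))*(-426) = (0 + (7 + (5 + (1/16)*289)²))*(-426) = (0 + (7 + (5 + 289/16)²))*(-426) = (0 + (7 + (369/16)²))*(-426) = (0 + (7 + 136161/256))*(-426) = (0 + 137953/256)*(-426) = (137953/256)*(-426) = -29383989/128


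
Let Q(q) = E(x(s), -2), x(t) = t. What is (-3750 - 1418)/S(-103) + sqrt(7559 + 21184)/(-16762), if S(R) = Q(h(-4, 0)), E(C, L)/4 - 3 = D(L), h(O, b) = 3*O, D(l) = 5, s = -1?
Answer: -323/2 - sqrt(28743)/16762 ≈ -161.51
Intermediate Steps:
E(C, L) = 32 (E(C, L) = 12 + 4*5 = 12 + 20 = 32)
Q(q) = 32
S(R) = 32
(-3750 - 1418)/S(-103) + sqrt(7559 + 21184)/(-16762) = (-3750 - 1418)/32 + sqrt(7559 + 21184)/(-16762) = -5168*1/32 + sqrt(28743)*(-1/16762) = -323/2 - sqrt(28743)/16762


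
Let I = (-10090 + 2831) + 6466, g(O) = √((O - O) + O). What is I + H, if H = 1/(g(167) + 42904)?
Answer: -1459717124953/1840753049 - √167/1840753049 ≈ -793.00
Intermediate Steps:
g(O) = √O (g(O) = √(0 + O) = √O)
I = -793 (I = -7259 + 6466 = -793)
H = 1/(42904 + √167) (H = 1/(√167 + 42904) = 1/(42904 + √167) ≈ 2.3301e-5)
I + H = -793 + (42904/1840753049 - √167/1840753049) = -1459717124953/1840753049 - √167/1840753049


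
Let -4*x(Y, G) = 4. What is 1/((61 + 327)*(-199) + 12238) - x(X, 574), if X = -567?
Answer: 64973/64974 ≈ 0.99998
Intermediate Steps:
x(Y, G) = -1 (x(Y, G) = -¼*4 = -1)
1/((61 + 327)*(-199) + 12238) - x(X, 574) = 1/((61 + 327)*(-199) + 12238) - 1*(-1) = 1/(388*(-199) + 12238) + 1 = 1/(-77212 + 12238) + 1 = 1/(-64974) + 1 = -1/64974 + 1 = 64973/64974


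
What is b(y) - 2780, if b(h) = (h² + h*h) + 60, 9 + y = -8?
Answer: -2142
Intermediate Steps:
y = -17 (y = -9 - 8 = -17)
b(h) = 60 + 2*h² (b(h) = (h² + h²) + 60 = 2*h² + 60 = 60 + 2*h²)
b(y) - 2780 = (60 + 2*(-17)²) - 2780 = (60 + 2*289) - 2780 = (60 + 578) - 2780 = 638 - 2780 = -2142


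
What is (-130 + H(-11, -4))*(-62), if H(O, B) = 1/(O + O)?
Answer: 88691/11 ≈ 8062.8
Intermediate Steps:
H(O, B) = 1/(2*O)
(-130 + H(-11, -4))*(-62) = (-130 + (½)/(-11))*(-62) = (-130 + (½)*(-1/11))*(-62) = (-130 - 1/22)*(-62) = -2861/22*(-62) = 88691/11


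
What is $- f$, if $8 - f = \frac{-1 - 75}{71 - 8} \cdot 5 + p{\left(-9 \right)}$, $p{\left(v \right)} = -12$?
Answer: $- \frac{1640}{63} \approx -26.032$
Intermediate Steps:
$f = \frac{1640}{63}$ ($f = 8 - \left(\frac{-1 - 75}{71 - 8} \cdot 5 - 12\right) = 8 - \left(- \frac{76}{63} \cdot 5 - 12\right) = 8 - \left(\left(-76\right) \frac{1}{63} \cdot 5 - 12\right) = 8 - \left(\left(- \frac{76}{63}\right) 5 - 12\right) = 8 - \left(- \frac{380}{63} - 12\right) = 8 - - \frac{1136}{63} = 8 + \frac{1136}{63} = \frac{1640}{63} \approx 26.032$)
$- f = \left(-1\right) \frac{1640}{63} = - \frac{1640}{63}$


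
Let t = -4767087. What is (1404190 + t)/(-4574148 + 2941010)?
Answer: 3362897/1633138 ≈ 2.0592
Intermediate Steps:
(1404190 + t)/(-4574148 + 2941010) = (1404190 - 4767087)/(-4574148 + 2941010) = -3362897/(-1633138) = -3362897*(-1/1633138) = 3362897/1633138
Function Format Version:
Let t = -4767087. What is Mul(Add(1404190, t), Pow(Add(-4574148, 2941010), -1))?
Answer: Rational(3362897, 1633138) ≈ 2.0592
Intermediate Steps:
Mul(Add(1404190, t), Pow(Add(-4574148, 2941010), -1)) = Mul(Add(1404190, -4767087), Pow(Add(-4574148, 2941010), -1)) = Mul(-3362897, Pow(-1633138, -1)) = Mul(-3362897, Rational(-1, 1633138)) = Rational(3362897, 1633138)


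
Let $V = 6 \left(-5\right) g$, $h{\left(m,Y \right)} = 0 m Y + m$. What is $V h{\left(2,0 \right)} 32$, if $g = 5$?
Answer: $-9600$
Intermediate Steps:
$h{\left(m,Y \right)} = m$ ($h{\left(m,Y \right)} = 0 Y + m = 0 + m = m$)
$V = -150$ ($V = 6 \left(-5\right) 5 = \left(-30\right) 5 = -150$)
$V h{\left(2,0 \right)} 32 = \left(-150\right) 2 \cdot 32 = \left(-300\right) 32 = -9600$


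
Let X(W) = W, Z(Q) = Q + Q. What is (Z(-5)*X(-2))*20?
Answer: 400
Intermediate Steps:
Z(Q) = 2*Q
(Z(-5)*X(-2))*20 = ((2*(-5))*(-2))*20 = -10*(-2)*20 = 20*20 = 400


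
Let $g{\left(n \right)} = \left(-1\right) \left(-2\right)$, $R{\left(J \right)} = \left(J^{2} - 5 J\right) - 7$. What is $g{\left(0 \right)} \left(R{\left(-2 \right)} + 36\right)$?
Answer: $86$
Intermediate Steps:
$R{\left(J \right)} = -7 + J^{2} - 5 J$
$g{\left(n \right)} = 2$
$g{\left(0 \right)} \left(R{\left(-2 \right)} + 36\right) = 2 \left(\left(-7 + \left(-2\right)^{2} - -10\right) + 36\right) = 2 \left(\left(-7 + 4 + 10\right) + 36\right) = 2 \left(7 + 36\right) = 2 \cdot 43 = 86$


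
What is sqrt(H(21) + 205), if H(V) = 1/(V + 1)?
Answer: sqrt(99242)/22 ≈ 14.319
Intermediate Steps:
H(V) = 1/(1 + V)
sqrt(H(21) + 205) = sqrt(1/(1 + 21) + 205) = sqrt(1/22 + 205) = sqrt(4511/22) = sqrt(99242)/22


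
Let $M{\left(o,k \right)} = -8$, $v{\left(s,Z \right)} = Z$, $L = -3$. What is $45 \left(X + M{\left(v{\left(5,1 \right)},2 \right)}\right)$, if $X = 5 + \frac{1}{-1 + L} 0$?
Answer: $-135$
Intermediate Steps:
$X = 5$ ($X = 5 + \frac{1}{-1 - 3} \cdot 0 = 5 + \frac{1}{-4} \cdot 0 = 5 - 0 = 5 + 0 = 5$)
$45 \left(X + M{\left(v{\left(5,1 \right)},2 \right)}\right) = 45 \left(5 - 8\right) = 45 \left(-3\right) = -135$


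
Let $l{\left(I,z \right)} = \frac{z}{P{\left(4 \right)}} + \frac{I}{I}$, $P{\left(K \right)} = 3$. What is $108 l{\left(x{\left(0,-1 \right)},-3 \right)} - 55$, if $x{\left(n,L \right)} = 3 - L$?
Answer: $-55$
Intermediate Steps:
$l{\left(I,z \right)} = 1 + \frac{z}{3}$ ($l{\left(I,z \right)} = \frac{z}{3} + \frac{I}{I} = z \frac{1}{3} + 1 = \frac{z}{3} + 1 = 1 + \frac{z}{3}$)
$108 l{\left(x{\left(0,-1 \right)},-3 \right)} - 55 = 108 \left(1 + \frac{1}{3} \left(-3\right)\right) - 55 = 108 \left(1 - 1\right) - 55 = 108 \cdot 0 - 55 = 0 - 55 = -55$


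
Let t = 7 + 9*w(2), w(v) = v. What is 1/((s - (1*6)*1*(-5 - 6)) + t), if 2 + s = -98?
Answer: -⅑ ≈ -0.11111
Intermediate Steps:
s = -100 (s = -2 - 98 = -100)
t = 25 (t = 7 + 9*2 = 7 + 18 = 25)
1/((s - (1*6)*1*(-5 - 6)) + t) = 1/((-100 - (1*6)*1*(-5 - 6)) + 25) = 1/((-100 - 6*1*(-11)) + 25) = 1/((-100 - 6*(-11)) + 25) = 1/((-100 - 1*(-66)) + 25) = 1/((-100 + 66) + 25) = 1/(-34 + 25) = 1/(-9) = -⅑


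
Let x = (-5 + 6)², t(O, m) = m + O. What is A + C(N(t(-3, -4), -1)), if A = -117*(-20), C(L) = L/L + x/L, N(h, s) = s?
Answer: 2340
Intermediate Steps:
t(O, m) = O + m
x = 1 (x = 1² = 1)
C(L) = 1 + 1/L (C(L) = L/L + 1/L = 1 + 1/L)
A = 2340
A + C(N(t(-3, -4), -1)) = 2340 + (1 - 1)/(-1) = 2340 - 1*0 = 2340 + 0 = 2340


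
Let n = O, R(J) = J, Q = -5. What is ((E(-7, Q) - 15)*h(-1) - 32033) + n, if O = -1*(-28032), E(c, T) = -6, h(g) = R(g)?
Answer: -3980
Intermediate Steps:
h(g) = g
O = 28032
n = 28032
((E(-7, Q) - 15)*h(-1) - 32033) + n = ((-6 - 15)*(-1) - 32033) + 28032 = (-21*(-1) - 32033) + 28032 = (21 - 32033) + 28032 = -32012 + 28032 = -3980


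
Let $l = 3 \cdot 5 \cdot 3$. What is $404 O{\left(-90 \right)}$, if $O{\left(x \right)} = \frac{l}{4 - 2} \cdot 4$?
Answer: $36360$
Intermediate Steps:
$l = 45$ ($l = 15 \cdot 3 = 45$)
$O{\left(x \right)} = 90$ ($O{\left(x \right)} = \frac{45}{4 - 2} \cdot 4 = \frac{45}{2} \cdot 4 = 90$)
$404 O{\left(-90 \right)} = 404 \cdot 90 = 36360$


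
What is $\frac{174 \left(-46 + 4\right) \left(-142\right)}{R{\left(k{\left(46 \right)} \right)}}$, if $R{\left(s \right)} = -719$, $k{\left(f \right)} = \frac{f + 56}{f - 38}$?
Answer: $- \frac{1037736}{719} \approx -1443.3$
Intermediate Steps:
$k{\left(f \right)} = \frac{56 + f}{-38 + f}$
$\frac{174 \left(-46 + 4\right) \left(-142\right)}{R{\left(k{\left(46 \right)} \right)}} = \frac{174 \left(-46 + 4\right) \left(-142\right)}{-719} = 174 \left(-42\right) \left(-142\right) \left(- \frac{1}{719}\right) = \left(-7308\right) \left(-142\right) \left(- \frac{1}{719}\right) = 1037736 \left(- \frac{1}{719}\right) = - \frac{1037736}{719}$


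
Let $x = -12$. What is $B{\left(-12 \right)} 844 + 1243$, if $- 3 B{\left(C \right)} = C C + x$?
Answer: $-35893$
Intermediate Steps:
$B{\left(C \right)} = 4 - \frac{C^{2}}{3}$ ($B{\left(C \right)} = - \frac{C C - 12}{3} = - \frac{C^{2} - 12}{3} = - \frac{-12 + C^{2}}{3} = 4 - \frac{C^{2}}{3}$)
$B{\left(-12 \right)} 844 + 1243 = \left(4 - \frac{\left(-12\right)^{2}}{3}\right) 844 + 1243 = \left(4 - 48\right) 844 + 1243 = \left(-44\right) 844 + 1243 = -37136 + 1243 = -35893$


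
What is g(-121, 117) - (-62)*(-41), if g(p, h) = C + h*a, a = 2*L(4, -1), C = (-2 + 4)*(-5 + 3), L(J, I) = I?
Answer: -2780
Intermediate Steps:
C = -4 (C = 2*(-2) = -4)
a = -2 (a = 2*(-1) = -2)
g(p, h) = -4 - 2*h (g(p, h) = -4 + h*(-2) = -4 - 2*h)
g(-121, 117) - (-62)*(-41) = (-4 - 2*117) - (-62)*(-41) = (-4 - 234) - 1*2542 = -238 - 2542 = -2780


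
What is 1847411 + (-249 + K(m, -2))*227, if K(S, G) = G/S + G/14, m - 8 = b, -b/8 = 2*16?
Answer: 1554464225/868 ≈ 1.7909e+6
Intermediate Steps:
b = -256 (b = -16*16 = -8*32 = -256)
m = -248 (m = 8 - 256 = -248)
K(S, G) = G/14 + G/S (K(S, G) = G/S + G*(1/14) = G/S + G/14 = G/14 + G/S)
1847411 + (-249 + K(m, -2))*227 = 1847411 + (-249 + ((1/14)*(-2) - 2/(-248)))*227 = 1847411 + (-249 + (-⅐ - 2*(-1/248)))*227 = 1847411 + (-249 + (-⅐ + 1/124))*227 = 1847411 + (-249 - 117/868)*227 = 1847411 - 216249/868*227 = 1847411 - 49088523/868 = 1554464225/868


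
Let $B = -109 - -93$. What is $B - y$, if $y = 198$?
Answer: $-214$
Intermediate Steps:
$B = -16$ ($B = -109 + 93 = -16$)
$B - y = -16 - 198 = -214$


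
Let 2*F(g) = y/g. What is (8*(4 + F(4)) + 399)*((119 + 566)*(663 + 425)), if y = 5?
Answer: 324942080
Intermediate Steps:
F(g) = 5/(2*g) (F(g) = (5/g)/2 = 5/(2*g))
(8*(4 + F(4)) + 399)*((119 + 566)*(663 + 425)) = (8*(4 + (5/2)/4) + 399)*((119 + 566)*(663 + 425)) = (8*(4 + (5/2)*(¼)) + 399)*(685*1088) = (8*(4 + 5/8) + 399)*745280 = (8*(37/8) + 399)*745280 = (37 + 399)*745280 = 436*745280 = 324942080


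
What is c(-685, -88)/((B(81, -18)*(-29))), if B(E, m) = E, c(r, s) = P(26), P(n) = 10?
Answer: -10/2349 ≈ -0.0042571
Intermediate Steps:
c(r, s) = 10
c(-685, -88)/((B(81, -18)*(-29))) = 10/((81*(-29))) = 10/(-2349) = 10*(-1/2349) = -10/2349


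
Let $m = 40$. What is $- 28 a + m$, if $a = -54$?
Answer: $1552$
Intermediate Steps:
$- 28 a + m = \left(-28\right) \left(-54\right) + 40 = 1512 + 40 = 1552$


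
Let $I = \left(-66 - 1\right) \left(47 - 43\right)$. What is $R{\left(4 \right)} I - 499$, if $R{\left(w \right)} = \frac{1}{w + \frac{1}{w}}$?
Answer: $- \frac{9555}{17} \approx -562.06$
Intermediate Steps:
$I = -268$ ($I = \left(-67\right) 4 = -268$)
$R{\left(4 \right)} I - 499 = \frac{4}{1 + 4^{2}} \left(-268\right) - 499 = \frac{4}{1 + 16} \left(-268\right) - 499 = \frac{4}{17} \left(-268\right) - 499 = - \frac{1072}{17} - 499 = - \frac{9555}{17}$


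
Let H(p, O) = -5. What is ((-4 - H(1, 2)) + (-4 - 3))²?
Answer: 36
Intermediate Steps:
((-4 - H(1, 2)) + (-4 - 3))² = ((-4 - 1*(-5)) + (-4 - 3))² = ((-4 + 5) - 7)² = (1 - 7)² = (-6)² = 36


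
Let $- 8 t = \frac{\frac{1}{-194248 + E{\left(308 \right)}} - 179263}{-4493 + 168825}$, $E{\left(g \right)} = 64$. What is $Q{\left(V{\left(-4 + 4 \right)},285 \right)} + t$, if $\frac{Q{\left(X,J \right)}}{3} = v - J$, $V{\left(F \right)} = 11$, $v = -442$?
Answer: $- \frac{556742125489031}{255285160704} \approx -2180.9$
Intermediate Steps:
$Q{\left(X,J \right)} = -1326 - 3 J$ ($Q{\left(X,J \right)} = 3 \left(-442 - J\right) = -1326 - 3 J$)
$t = \frac{34810006393}{255285160704}$ ($t = - \frac{\left(\frac{1}{-194248 + 64} - 179263\right) \frac{1}{-4493 + 168825}}{8} = - \frac{\left(\frac{1}{-194184} - 179263\right) \frac{1}{164332}}{8} = - \frac{\left(- \frac{1}{194184} - 179263\right) \frac{1}{164332}}{8} = - \frac{\left(- \frac{34810006393}{194184}\right) \frac{1}{164332}}{8} = \left(- \frac{1}{8}\right) \left(- \frac{34810006393}{31910645088}\right) = \frac{34810006393}{255285160704} \approx 0.13636$)
$Q{\left(V{\left(-4 + 4 \right)},285 \right)} + t = \left(-1326 - 855\right) + \frac{34810006393}{255285160704} = -2181 + \frac{34810006393}{255285160704} = - \frac{556742125489031}{255285160704}$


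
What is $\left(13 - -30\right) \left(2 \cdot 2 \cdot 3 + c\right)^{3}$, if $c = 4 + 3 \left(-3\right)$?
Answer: $14749$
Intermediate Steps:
$c = -5$ ($c = 4 - 9 = -5$)
$\left(13 - -30\right) \left(2 \cdot 2 \cdot 3 + c\right)^{3} = \left(13 - -30\right) \left(2 \cdot 2 \cdot 3 - 5\right)^{3} = \left(13 + 30\right) \left(4 \cdot 3 - 5\right)^{3} = 43 \left(12 - 5\right)^{3} = 43 \cdot 7^{3} = 43 \cdot 343 = 14749$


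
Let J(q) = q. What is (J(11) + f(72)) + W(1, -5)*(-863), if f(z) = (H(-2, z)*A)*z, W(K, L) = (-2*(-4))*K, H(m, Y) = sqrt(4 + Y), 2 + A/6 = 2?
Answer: -6893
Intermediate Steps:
A = 0 (A = -12 + 6*2 = -12 + 12 = 0)
W(K, L) = 8*K
f(z) = 0 (f(z) = (sqrt(4 + z)*0)*z = 0*z = 0)
(J(11) + f(72)) + W(1, -5)*(-863) = (11 + 0) + (8*1)*(-863) = 11 + 8*(-863) = 11 - 6904 = -6893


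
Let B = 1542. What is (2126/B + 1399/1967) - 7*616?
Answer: -6536224234/1516557 ≈ -4309.9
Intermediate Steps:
(2126/B + 1399/1967) - 7*616 = (2126/1542 + 1399/1967) - 7*616 = (2126*(1/1542) + 1399*(1/1967)) - 1*4312 = (1063/771 + 1399/1967) - 4312 = 3169550/1516557 - 4312 = -6536224234/1516557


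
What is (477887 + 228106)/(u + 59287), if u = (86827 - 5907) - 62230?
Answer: 705993/77977 ≈ 9.0539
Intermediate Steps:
u = 18690 (u = 80920 - 62230 = 18690)
(477887 + 228106)/(u + 59287) = (477887 + 228106)/(18690 + 59287) = 705993/77977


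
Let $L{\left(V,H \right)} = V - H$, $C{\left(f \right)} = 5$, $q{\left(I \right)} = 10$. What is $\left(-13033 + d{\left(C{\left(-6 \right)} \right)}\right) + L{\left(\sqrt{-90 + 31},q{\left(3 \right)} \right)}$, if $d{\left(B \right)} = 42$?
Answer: $-13001 + i \sqrt{59} \approx -13001.0 + 7.6811 i$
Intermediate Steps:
$\left(-13033 + d{\left(C{\left(-6 \right)} \right)}\right) + L{\left(\sqrt{-90 + 31},q{\left(3 \right)} \right)} = \left(-13033 + 42\right) + \left(\sqrt{-90 + 31} - 10\right) = -12991 - \left(10 - \sqrt{-59}\right) = -12991 - \left(10 - i \sqrt{59}\right) = -13001 + i \sqrt{59}$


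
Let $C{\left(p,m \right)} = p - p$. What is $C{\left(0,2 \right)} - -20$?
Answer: $20$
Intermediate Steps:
$C{\left(p,m \right)} = 0$
$C{\left(0,2 \right)} - -20 = 0 - -20 = 0 + 20 = 20$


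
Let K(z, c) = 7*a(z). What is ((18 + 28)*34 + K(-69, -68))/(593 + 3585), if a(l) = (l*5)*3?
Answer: -5681/4178 ≈ -1.3597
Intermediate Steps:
a(l) = 15*l (a(l) = (5*l)*3 = 15*l)
K(z, c) = 105*z (K(z, c) = 7*(15*z) = 105*z)
((18 + 28)*34 + K(-69, -68))/(593 + 3585) = ((18 + 28)*34 + 105*(-69))/(593 + 3585) = (46*34 - 7245)/4178 = (1564 - 7245)*(1/4178) = -5681*1/4178 = -5681/4178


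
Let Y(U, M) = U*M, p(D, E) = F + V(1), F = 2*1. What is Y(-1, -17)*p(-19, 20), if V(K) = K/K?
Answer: 51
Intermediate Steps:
F = 2
V(K) = 1
p(D, E) = 3 (p(D, E) = 2 + 1 = 3)
Y(U, M) = M*U
Y(-1, -17)*p(-19, 20) = -17*(-1)*3 = 17*3 = 51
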